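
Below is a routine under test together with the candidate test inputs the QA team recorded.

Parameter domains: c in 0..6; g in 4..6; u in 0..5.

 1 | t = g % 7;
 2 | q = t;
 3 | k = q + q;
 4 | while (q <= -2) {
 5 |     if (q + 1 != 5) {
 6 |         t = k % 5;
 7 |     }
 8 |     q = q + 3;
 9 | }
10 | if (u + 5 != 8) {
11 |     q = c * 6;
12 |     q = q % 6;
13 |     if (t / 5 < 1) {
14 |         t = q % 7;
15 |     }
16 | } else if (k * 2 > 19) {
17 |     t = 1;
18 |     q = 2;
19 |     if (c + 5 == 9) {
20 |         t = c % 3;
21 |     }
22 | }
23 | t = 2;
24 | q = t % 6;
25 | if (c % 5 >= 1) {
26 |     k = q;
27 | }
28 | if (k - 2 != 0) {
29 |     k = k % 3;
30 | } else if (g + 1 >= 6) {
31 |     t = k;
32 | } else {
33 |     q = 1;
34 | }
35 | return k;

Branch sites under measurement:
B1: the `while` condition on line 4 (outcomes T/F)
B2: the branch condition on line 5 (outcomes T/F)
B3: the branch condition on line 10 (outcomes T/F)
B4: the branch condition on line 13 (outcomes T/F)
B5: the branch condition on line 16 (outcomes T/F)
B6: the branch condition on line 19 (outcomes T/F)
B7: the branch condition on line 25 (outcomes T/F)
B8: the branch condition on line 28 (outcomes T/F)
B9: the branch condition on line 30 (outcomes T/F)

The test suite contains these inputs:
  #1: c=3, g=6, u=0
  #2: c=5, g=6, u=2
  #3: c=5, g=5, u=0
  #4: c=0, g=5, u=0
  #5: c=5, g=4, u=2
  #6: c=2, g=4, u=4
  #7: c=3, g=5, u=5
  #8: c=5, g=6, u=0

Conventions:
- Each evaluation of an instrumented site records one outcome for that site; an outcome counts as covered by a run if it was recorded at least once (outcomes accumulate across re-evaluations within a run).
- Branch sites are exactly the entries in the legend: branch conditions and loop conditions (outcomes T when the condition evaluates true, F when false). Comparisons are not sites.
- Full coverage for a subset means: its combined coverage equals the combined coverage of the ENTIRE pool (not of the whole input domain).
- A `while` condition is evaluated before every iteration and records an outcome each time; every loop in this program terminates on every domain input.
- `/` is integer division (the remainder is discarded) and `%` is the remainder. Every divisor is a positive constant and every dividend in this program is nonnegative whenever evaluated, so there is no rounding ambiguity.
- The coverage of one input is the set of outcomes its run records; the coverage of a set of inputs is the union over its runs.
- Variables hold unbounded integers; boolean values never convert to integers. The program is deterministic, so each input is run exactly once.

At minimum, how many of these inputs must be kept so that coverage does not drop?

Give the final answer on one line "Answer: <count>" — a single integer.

input #1, c=3, g=6, u=0: outcomes B1=F, B3=T, B4=F, B7=T, B8=F, B9=T
input #2, c=5, g=6, u=2: outcomes B1=F, B3=T, B4=F, B7=F, B8=T
input #3, c=5, g=5, u=0: outcomes B1=F, B3=T, B4=F, B7=F, B8=T
input #4, c=0, g=5, u=0: outcomes B1=F, B3=T, B4=F, B7=F, B8=T
input #5, c=5, g=4, u=2: outcomes B1=F, B3=T, B4=T, B7=F, B8=T
input #6, c=2, g=4, u=4: outcomes B1=F, B3=T, B4=T, B7=T, B8=F, B9=F
input #7, c=3, g=5, u=5: outcomes B1=F, B3=T, B4=F, B7=T, B8=F, B9=T
input #8, c=5, g=6, u=0: outcomes B1=F, B3=T, B4=F, B7=F, B8=T
pool-wide coverage (10 outcomes): B1=F, B3=T, B4=T, B4=F, B7=T, B7=F, B8=T, B8=F, B9=T, B9=F
size 1 is not enough: best union over all size-1 subsets is 6/10
size 2 is not enough: best union over all size-2 subsets is 9/10
size 3: inputs {1, 2, 6} cover all 10 outcomes, and no lexicographically smaller subset of this size does

Answer: 3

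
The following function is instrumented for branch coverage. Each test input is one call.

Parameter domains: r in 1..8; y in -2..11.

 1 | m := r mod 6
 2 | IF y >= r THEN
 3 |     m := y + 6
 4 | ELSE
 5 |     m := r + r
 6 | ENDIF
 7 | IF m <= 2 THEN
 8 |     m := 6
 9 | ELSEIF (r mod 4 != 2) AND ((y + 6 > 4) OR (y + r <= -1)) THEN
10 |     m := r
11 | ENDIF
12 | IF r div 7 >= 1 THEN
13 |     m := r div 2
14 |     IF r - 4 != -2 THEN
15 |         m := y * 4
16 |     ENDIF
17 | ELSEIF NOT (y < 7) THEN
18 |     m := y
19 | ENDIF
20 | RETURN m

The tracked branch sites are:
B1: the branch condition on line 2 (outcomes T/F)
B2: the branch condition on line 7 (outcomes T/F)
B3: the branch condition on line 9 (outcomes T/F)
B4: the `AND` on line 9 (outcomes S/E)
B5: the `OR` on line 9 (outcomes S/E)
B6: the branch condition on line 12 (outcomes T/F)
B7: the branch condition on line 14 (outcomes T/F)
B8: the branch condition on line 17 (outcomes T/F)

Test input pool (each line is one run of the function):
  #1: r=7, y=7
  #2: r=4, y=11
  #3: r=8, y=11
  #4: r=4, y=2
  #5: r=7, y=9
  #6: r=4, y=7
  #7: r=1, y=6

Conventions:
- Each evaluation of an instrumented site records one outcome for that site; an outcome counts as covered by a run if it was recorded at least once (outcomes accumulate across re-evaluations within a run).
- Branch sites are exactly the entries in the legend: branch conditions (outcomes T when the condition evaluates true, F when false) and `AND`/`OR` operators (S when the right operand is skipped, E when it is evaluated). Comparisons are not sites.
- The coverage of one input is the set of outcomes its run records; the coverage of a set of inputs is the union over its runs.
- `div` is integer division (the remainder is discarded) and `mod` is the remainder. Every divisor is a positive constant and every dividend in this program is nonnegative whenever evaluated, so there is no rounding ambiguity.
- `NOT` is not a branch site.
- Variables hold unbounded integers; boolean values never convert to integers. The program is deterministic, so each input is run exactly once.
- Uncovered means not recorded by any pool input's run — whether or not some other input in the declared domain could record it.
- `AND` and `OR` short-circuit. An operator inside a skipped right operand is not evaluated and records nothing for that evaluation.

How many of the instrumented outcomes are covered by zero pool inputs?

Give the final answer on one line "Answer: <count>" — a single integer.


#1 (r=7, y=7) -> covered: B1=T, B2=F, B3=T, B4=E, B5=S, B6=T, B7=T
#2 (r=4, y=11) -> covered: B1=T, B2=F, B3=T, B4=E, B5=S, B6=F, B8=T
#3 (r=8, y=11) -> covered: B1=T, B2=F, B3=T, B4=E, B5=S, B6=T, B7=T
#4 (r=4, y=2) -> covered: B1=F, B2=F, B3=T, B4=E, B5=S, B6=F, B8=F
#5 (r=7, y=9) -> covered: B1=T, B2=F, B3=T, B4=E, B5=S, B6=T, B7=T
#6 (r=4, y=7) -> covered: B1=T, B2=F, B3=T, B4=E, B5=S, B6=F, B8=T
#7 (r=1, y=6) -> covered: B1=T, B2=F, B3=T, B4=E, B5=S, B6=F, B8=F
union over the pool: B1=T, B1=F, B2=F, B3=T, B4=E, B5=S, B6=T, B6=F, B7=T, B8=T, B8=F
uncovered (5 of 16): B2=T, B3=F, B4=S, B5=E, B7=F
Answer: 5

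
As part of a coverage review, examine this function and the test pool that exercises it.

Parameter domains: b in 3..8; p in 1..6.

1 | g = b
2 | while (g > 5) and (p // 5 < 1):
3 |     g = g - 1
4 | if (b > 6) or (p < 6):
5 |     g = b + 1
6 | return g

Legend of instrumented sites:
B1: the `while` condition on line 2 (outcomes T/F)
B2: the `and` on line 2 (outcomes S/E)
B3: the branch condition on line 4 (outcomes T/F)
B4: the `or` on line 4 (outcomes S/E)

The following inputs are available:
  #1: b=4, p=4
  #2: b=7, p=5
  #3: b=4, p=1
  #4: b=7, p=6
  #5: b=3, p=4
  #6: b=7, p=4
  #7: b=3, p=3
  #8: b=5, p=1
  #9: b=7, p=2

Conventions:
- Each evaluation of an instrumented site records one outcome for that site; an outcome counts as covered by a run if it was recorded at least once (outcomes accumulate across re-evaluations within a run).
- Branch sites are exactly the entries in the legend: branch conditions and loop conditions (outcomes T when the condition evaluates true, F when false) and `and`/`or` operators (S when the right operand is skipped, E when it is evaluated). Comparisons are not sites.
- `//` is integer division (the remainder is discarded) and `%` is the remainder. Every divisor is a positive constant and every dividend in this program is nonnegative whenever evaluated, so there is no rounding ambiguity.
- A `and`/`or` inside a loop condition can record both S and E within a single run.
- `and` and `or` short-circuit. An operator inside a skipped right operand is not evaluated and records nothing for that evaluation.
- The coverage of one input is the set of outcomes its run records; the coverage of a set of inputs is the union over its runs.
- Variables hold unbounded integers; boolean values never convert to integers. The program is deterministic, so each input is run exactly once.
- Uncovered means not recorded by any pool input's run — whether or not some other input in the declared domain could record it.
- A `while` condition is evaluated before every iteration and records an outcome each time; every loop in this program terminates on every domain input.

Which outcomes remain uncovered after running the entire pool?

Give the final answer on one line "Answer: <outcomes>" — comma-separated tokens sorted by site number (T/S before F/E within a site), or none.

test 1 (b=4, p=4) fires B2->S, B1->F, B4->E, B3->T; hits B1=F, B2=S, B3=T, B4=E
test 2 (b=7, p=5) fires B2->E, B1->F, B4->S, B3->T; hits B1=F, B2=E, B3=T, B4=S
test 3 (b=4, p=1) fires B2->S, B1->F, B4->E, B3->T; hits B1=F, B2=S, B3=T, B4=E
test 4 (b=7, p=6) fires B2->E, B1->F, B4->S, B3->T; hits B1=F, B2=E, B3=T, B4=S
test 5 (b=3, p=4) fires B2->S, B1->F, B4->E, B3->T; hits B1=F, B2=S, B3=T, B4=E
test 6 (b=7, p=4) fires B2->E, B1->T, B2->E, B1->T, B2->S, B1->F, B4->S, B3->T; hits B1=T, B1=F, B2=S, B2=E, B3=T, B4=S
test 7 (b=3, p=3) fires B2->S, B1->F, B4->E, B3->T; hits B1=F, B2=S, B3=T, B4=E
test 8 (b=5, p=1) fires B2->S, B1->F, B4->E, B3->T; hits B1=F, B2=S, B3=T, B4=E
test 9 (b=7, p=2) fires B2->E, B1->T, B2->E, B1->T, B2->S, B1->F, B4->S, B3->T; hits B1=T, B1=F, B2=S, B2=E, B3=T, B4=S
union over the pool: B1=T, B1=F, B2=S, B2=E, B3=T, B4=S, B4=E
uncovered (1 of 8): B3=F

Answer: B3=F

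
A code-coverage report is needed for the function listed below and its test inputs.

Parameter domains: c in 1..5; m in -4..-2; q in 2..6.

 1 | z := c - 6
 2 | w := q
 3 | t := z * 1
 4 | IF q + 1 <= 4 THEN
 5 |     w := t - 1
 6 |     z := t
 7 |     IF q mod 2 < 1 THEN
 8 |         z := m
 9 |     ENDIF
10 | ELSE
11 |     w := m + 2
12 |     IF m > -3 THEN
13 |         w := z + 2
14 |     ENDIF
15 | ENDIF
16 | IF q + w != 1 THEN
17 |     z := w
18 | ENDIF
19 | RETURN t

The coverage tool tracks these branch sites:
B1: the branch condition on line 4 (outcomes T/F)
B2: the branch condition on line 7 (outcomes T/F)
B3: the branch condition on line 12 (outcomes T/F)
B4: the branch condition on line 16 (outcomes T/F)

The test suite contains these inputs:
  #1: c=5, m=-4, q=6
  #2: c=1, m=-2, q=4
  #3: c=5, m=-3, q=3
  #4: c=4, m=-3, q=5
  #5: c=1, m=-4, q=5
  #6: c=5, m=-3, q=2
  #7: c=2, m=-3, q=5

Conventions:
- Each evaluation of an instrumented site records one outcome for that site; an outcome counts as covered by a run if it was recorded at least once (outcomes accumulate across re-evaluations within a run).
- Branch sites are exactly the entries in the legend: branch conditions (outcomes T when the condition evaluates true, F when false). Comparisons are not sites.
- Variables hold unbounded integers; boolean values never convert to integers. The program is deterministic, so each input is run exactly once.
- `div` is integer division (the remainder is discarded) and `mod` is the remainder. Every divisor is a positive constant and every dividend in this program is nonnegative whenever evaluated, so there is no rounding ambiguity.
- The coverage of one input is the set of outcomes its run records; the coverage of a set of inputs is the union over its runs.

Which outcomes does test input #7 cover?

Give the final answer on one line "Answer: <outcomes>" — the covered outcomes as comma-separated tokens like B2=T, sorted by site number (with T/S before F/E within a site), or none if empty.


Simulating input #7 (c=2, m=-3, q=5) step by step:
  B1->F, B3->F, B4->T
collecting distinct outcomes: B1=F, B3=F, B4=T
Answer: B1=F, B3=F, B4=T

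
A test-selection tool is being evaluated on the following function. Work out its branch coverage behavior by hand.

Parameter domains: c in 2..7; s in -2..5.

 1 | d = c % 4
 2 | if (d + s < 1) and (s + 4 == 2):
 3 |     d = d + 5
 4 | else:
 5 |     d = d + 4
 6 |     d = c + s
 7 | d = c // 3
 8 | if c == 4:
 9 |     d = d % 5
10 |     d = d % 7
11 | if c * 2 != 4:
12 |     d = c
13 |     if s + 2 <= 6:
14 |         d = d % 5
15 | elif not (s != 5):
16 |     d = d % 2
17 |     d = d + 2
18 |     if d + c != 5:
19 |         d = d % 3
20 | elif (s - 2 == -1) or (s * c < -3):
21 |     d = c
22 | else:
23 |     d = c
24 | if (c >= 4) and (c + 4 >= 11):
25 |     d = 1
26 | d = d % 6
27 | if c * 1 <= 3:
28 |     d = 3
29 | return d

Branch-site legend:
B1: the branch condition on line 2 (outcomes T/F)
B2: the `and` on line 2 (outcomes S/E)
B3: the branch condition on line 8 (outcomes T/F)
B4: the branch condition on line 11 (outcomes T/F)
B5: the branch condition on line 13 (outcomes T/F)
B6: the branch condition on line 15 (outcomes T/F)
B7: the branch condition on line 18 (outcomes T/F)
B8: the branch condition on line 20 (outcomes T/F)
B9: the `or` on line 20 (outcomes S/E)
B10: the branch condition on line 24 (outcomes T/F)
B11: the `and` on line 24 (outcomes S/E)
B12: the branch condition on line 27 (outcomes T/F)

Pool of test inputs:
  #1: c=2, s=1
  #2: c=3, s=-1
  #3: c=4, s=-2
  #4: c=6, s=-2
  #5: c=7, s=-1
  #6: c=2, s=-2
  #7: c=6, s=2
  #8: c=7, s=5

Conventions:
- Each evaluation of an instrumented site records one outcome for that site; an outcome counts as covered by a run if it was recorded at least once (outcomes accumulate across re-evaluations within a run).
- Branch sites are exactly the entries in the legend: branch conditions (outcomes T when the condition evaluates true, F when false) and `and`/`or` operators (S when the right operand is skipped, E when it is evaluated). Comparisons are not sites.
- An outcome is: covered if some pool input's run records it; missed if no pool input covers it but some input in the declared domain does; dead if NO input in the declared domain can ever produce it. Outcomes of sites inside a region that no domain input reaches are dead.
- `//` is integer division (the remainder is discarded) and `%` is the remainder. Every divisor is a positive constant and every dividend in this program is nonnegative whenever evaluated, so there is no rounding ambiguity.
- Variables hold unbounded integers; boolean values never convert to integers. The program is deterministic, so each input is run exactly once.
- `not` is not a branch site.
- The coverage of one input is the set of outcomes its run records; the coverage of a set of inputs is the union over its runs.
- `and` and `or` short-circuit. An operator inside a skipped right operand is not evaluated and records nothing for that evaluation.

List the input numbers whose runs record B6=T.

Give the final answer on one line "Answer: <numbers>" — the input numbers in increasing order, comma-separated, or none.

input #1 (c=2, s=1): never hits B6=T
input #2 (c=3, s=-1): never hits B6=T
input #3 (c=4, s=-2): never hits B6=T
input #4 (c=6, s=-2): never hits B6=T
input #5 (c=7, s=-1): never hits B6=T
input #6 (c=2, s=-2): never hits B6=T
input #7 (c=6, s=2): never hits B6=T
input #8 (c=7, s=5): never hits B6=T

Answer: none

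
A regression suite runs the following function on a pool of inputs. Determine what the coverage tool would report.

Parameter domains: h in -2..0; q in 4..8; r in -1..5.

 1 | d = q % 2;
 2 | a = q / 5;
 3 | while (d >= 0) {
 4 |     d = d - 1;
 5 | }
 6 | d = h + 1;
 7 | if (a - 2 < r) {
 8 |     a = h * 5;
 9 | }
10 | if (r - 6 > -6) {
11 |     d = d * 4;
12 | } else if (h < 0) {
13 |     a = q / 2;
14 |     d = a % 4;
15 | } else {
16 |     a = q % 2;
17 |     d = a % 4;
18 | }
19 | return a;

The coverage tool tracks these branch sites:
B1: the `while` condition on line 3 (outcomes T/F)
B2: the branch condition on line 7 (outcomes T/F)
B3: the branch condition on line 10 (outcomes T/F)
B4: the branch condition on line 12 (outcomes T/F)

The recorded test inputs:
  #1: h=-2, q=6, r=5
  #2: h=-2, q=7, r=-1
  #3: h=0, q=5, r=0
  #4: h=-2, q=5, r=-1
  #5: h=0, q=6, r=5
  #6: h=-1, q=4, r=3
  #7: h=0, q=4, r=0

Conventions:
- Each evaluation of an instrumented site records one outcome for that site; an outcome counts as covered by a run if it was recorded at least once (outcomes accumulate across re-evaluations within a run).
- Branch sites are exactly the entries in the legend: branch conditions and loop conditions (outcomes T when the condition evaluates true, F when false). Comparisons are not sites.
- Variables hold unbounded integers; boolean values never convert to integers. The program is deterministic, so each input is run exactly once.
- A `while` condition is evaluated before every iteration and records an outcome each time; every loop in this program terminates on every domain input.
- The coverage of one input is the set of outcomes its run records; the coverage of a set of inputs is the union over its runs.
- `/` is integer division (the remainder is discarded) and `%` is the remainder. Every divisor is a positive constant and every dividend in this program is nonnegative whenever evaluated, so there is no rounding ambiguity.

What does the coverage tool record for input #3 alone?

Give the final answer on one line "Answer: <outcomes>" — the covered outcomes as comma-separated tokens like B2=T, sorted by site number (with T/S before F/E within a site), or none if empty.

Tracing the run of input #3 (h=0, q=5, r=0):
  B1->T, B1->T, B1->F, B2->T, B3->F, B4->F
collecting distinct outcomes: B1=T, B1=F, B2=T, B3=F, B4=F

Answer: B1=T, B1=F, B2=T, B3=F, B4=F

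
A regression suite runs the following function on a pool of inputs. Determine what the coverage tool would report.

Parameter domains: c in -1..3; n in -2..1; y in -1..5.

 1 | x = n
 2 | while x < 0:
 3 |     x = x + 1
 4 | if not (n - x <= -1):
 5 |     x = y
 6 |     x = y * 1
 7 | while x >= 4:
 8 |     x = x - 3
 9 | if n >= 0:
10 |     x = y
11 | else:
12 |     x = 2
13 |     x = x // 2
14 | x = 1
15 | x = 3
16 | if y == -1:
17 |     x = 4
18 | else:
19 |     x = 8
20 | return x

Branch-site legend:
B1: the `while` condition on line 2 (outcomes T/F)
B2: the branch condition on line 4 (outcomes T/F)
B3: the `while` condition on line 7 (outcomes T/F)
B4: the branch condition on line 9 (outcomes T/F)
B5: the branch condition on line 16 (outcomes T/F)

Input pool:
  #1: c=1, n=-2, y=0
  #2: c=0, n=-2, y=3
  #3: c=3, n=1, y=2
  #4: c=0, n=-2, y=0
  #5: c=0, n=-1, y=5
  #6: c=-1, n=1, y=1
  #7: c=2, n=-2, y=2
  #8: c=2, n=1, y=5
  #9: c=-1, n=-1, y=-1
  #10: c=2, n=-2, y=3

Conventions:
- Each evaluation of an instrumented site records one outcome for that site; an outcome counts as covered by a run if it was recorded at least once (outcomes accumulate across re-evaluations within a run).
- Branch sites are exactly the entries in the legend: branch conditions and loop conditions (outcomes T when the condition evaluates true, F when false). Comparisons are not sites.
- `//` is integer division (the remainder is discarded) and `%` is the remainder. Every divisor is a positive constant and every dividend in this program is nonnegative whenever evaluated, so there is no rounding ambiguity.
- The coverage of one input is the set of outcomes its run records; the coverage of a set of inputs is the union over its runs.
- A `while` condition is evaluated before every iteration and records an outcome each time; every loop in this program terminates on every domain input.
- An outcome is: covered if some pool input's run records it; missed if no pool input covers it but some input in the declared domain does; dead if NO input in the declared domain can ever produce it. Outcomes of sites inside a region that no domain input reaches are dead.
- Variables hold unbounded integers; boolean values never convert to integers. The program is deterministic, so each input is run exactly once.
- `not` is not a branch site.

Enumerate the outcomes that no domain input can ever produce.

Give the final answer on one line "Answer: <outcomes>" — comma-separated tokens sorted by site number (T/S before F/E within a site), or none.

sweeping the full domain (140 inputs) for each outcome:
  reachable outcomes have witnesses, e.g. B1=T (e.g. c=-1, n=-2, y=-1), B1=F (e.g. c=-1, n=-2, y=-1), B2=T (e.g. c=-1, n=0, y=-1), B2=F (e.g. c=-1, n=-2, y=-1)

Answer: none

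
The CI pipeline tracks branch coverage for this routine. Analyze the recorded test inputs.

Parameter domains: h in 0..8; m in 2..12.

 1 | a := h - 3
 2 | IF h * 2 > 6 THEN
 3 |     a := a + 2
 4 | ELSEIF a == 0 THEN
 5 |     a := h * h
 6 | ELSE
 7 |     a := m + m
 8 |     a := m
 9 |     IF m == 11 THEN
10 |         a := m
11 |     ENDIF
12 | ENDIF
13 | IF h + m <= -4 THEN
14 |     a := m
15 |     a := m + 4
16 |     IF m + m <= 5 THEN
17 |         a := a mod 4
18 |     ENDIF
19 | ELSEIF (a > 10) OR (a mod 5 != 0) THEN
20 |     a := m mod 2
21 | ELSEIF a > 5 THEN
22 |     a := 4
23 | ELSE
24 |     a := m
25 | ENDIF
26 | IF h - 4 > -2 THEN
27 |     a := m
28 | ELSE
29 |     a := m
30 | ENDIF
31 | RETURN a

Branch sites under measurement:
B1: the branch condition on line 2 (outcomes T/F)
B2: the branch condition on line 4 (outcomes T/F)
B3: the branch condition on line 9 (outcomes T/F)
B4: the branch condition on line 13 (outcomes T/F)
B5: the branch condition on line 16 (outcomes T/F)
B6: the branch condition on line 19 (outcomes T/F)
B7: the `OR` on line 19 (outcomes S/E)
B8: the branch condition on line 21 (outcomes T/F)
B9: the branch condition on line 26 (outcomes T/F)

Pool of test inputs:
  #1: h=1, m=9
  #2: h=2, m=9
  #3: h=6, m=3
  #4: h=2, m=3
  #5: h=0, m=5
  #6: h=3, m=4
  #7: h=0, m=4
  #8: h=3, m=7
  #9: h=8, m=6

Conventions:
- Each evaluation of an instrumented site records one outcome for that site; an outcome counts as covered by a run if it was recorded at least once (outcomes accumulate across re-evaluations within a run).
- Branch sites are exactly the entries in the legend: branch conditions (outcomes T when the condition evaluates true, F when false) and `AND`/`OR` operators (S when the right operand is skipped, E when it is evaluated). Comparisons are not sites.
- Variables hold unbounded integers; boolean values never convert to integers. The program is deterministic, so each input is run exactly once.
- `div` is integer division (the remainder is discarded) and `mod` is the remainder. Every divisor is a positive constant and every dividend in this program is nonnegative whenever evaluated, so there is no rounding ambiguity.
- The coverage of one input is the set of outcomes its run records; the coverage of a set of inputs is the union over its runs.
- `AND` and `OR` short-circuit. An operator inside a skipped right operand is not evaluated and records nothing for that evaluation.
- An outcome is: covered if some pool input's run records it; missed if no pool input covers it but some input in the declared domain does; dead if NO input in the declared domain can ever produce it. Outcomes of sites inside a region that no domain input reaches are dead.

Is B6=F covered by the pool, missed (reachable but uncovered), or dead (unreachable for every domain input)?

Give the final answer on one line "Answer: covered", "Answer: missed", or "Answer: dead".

B6=F is recorded by pool input(s) 3, 5 -> covered

Answer: covered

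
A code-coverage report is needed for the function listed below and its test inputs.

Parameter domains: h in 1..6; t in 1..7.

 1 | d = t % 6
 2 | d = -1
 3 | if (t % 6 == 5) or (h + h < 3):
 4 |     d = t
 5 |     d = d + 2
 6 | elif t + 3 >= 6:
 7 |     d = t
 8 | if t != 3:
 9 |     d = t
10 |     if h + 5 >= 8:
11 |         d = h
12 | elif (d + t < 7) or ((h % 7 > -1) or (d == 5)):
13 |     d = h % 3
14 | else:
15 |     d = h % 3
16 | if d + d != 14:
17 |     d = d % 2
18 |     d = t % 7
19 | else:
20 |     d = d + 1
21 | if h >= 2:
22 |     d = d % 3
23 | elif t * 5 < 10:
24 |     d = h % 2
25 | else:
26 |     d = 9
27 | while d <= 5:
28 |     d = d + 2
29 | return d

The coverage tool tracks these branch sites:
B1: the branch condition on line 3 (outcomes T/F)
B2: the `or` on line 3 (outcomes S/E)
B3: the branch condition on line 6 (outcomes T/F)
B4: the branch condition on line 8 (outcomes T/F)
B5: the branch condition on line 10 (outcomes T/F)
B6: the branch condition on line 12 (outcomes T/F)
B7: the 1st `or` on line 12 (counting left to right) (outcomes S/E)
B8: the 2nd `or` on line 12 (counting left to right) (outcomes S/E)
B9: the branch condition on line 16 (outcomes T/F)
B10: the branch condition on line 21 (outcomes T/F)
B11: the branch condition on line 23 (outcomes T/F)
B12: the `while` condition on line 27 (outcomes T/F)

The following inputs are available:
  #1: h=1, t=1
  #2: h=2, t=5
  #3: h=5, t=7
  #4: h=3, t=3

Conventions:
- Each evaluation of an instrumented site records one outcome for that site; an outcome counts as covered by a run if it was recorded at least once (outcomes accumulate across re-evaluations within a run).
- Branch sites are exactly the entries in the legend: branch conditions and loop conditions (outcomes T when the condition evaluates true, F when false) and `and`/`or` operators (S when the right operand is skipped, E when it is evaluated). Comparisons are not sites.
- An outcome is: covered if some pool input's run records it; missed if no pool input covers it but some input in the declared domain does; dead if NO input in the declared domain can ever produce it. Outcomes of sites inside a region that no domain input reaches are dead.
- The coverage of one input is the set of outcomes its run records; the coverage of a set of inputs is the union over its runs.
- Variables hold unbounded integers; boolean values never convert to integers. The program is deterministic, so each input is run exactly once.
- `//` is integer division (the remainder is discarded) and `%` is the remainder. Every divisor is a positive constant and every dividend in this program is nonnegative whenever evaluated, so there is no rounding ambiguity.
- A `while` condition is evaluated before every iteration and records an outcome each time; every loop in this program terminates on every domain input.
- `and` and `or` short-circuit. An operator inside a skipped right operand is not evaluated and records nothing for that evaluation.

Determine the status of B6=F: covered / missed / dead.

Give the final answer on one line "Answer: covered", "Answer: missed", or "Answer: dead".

no pool input records B6=F
checking all 42 inputs in the declared domain: B6=F is never recorded -> dead

Answer: dead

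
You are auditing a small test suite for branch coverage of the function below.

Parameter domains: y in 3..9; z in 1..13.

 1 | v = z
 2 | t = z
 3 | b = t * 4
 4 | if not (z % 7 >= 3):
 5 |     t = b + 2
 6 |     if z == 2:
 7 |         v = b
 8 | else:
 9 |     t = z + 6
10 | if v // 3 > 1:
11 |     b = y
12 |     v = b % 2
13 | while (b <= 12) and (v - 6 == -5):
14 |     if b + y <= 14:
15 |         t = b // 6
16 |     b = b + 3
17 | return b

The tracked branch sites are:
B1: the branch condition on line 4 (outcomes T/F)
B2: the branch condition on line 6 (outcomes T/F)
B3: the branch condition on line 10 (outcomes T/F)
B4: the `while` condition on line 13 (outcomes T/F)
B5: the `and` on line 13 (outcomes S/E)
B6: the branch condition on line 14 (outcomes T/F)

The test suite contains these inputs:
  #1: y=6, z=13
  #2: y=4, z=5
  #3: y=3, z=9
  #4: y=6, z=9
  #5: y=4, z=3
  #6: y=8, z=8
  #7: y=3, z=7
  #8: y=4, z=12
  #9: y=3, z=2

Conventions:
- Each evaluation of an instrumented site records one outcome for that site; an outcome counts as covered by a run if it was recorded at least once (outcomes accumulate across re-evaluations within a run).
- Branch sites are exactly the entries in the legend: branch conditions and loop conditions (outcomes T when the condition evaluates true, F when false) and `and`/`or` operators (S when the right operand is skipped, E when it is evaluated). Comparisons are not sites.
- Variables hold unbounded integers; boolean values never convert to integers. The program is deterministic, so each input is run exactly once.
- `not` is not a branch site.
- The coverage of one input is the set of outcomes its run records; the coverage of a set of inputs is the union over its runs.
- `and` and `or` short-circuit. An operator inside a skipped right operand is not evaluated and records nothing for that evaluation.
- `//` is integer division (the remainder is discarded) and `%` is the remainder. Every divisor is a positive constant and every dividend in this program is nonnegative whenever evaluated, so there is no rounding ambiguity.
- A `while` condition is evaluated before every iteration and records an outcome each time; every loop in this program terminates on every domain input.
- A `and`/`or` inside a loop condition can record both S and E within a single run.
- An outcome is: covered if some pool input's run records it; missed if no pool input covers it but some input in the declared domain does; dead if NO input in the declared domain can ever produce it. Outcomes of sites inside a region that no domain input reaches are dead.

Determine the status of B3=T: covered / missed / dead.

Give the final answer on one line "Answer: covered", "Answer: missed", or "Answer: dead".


B3=T is recorded by pool input(s) 1, 3, 4, 6, 7, 8, 9 -> covered
Answer: covered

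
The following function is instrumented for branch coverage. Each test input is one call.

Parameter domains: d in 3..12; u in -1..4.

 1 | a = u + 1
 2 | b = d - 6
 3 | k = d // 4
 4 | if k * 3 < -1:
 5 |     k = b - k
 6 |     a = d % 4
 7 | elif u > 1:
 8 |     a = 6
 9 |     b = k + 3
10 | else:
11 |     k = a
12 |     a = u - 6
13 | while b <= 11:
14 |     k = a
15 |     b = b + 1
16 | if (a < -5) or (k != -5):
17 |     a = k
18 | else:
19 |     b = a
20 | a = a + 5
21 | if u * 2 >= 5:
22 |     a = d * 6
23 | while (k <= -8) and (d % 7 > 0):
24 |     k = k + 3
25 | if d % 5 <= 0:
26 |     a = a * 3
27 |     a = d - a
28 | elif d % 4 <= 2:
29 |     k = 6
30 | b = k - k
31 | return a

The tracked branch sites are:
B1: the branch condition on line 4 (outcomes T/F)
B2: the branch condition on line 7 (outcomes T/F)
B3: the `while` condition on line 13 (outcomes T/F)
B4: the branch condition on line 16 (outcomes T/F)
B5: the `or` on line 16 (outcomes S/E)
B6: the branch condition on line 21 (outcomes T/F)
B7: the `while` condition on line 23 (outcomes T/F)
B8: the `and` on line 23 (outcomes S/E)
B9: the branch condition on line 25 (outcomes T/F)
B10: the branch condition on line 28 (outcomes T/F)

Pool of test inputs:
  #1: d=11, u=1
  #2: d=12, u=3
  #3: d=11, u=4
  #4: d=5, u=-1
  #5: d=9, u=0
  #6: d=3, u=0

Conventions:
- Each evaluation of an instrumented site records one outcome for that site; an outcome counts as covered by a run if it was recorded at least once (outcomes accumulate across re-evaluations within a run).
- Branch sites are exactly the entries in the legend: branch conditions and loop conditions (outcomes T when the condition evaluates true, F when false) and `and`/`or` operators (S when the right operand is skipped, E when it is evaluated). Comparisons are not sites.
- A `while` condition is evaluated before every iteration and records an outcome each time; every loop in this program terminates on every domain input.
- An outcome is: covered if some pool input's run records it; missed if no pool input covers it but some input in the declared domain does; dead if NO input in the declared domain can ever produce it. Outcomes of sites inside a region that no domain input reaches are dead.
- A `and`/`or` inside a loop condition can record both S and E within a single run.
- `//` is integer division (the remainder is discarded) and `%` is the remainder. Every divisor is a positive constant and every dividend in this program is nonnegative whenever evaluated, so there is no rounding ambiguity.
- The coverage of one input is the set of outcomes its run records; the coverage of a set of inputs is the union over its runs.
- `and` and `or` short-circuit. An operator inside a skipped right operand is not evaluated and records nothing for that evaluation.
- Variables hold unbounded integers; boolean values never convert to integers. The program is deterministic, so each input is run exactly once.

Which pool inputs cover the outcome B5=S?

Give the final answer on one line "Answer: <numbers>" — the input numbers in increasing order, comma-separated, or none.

input #1 (d=11, u=1): never hits B5=S
input #2 (d=12, u=3): never hits B5=S
input #3 (d=11, u=4): never hits B5=S
input #4 (d=5, u=-1): hits B5=S
input #5 (d=9, u=0): hits B5=S
input #6 (d=3, u=0): hits B5=S

Answer: 4, 5, 6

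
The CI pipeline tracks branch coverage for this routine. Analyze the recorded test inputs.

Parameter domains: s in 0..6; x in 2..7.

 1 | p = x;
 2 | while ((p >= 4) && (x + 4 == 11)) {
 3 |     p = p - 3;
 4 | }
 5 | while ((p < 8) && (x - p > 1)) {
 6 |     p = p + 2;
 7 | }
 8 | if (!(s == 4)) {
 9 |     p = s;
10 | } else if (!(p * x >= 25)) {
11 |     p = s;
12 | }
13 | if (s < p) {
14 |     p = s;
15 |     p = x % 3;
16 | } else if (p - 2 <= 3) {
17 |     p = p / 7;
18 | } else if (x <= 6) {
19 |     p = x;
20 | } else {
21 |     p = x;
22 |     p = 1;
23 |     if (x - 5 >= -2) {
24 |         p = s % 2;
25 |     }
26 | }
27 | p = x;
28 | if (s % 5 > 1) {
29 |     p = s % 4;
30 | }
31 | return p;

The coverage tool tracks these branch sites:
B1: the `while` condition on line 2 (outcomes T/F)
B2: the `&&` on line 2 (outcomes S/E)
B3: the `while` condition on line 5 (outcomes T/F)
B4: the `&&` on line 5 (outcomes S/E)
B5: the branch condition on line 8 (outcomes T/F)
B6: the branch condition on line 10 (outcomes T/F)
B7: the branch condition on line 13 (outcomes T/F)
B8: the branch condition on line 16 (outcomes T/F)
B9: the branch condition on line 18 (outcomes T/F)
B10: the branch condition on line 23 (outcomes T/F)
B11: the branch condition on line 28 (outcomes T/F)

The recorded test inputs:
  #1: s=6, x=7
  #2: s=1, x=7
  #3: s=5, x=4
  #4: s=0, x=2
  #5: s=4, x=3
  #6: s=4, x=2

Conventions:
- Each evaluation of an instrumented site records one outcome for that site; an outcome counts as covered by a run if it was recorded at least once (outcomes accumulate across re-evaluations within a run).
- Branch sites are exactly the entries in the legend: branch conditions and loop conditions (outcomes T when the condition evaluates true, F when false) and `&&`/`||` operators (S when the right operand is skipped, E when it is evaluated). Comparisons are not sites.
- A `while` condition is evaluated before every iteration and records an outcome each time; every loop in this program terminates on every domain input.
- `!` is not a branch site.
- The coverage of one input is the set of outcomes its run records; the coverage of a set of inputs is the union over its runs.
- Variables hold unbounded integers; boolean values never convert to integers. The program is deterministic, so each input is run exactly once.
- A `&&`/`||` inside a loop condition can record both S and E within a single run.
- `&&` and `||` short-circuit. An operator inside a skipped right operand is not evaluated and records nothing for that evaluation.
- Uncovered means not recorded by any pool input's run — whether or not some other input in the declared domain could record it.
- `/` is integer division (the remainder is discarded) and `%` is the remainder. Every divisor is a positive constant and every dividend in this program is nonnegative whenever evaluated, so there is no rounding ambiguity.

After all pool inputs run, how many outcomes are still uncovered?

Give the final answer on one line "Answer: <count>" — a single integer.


test 1 (s=6, x=7) fires B2->E, B1->T, B2->E, B1->T, B2->S, B1->F, B4->E, B3->T, B4->E, B3->T, B4->E, B3->T, B4->E, B3->F, ...; hits B1=T, B1=F, B2=S, B2=E, B3=T, B3=F, B4=E, B5=T, B7=F, B8=F, B9=F, B10=T, B11=F
test 2 (s=1, x=7) fires B2->E, B1->T, B2->E, B1->T, B2->S, B1->F, B4->E, B3->T, B4->E, B3->T, B4->E, B3->T, B4->E, B3->F, ...; hits B1=T, B1=F, B2=S, B2=E, B3=T, B3=F, B4=E, B5=T, B7=F, B8=T, B11=F
test 3 (s=5, x=4) fires B2->E, B1->F, B4->E, B3->F, B5->T, B7->F, B8->T, B11->F; hits B1=F, B2=E, B3=F, B4=E, B5=T, B7=F, B8=T, B11=F
test 4 (s=0, x=2) fires B2->S, B1->F, B4->E, B3->F, B5->T, B7->F, B8->T, B11->F; hits B1=F, B2=S, B3=F, B4=E, B5=T, B7=F, B8=T, B11=F
test 5 (s=4, x=3) fires B2->S, B1->F, B4->E, B3->F, B5->F, B6->T, B7->F, B8->T, B11->T; hits B1=F, B2=S, B3=F, B4=E, B5=F, B6=T, B7=F, B8=T, B11=T
test 6 (s=4, x=2) fires B2->S, B1->F, B4->E, B3->F, B5->F, B6->T, B7->F, B8->T, B11->T; hits B1=F, B2=S, B3=F, B4=E, B5=F, B6=T, B7=F, B8=T, B11=T
union over the pool: B1=T, B1=F, B2=S, B2=E, B3=T, B3=F, B4=E, B5=T, B5=F, B6=T, B7=F, B8=T, B8=F, B9=F, B10=T, B11=T, B11=F
uncovered (5 of 22): B4=S, B6=F, B7=T, B9=T, B10=F
Answer: 5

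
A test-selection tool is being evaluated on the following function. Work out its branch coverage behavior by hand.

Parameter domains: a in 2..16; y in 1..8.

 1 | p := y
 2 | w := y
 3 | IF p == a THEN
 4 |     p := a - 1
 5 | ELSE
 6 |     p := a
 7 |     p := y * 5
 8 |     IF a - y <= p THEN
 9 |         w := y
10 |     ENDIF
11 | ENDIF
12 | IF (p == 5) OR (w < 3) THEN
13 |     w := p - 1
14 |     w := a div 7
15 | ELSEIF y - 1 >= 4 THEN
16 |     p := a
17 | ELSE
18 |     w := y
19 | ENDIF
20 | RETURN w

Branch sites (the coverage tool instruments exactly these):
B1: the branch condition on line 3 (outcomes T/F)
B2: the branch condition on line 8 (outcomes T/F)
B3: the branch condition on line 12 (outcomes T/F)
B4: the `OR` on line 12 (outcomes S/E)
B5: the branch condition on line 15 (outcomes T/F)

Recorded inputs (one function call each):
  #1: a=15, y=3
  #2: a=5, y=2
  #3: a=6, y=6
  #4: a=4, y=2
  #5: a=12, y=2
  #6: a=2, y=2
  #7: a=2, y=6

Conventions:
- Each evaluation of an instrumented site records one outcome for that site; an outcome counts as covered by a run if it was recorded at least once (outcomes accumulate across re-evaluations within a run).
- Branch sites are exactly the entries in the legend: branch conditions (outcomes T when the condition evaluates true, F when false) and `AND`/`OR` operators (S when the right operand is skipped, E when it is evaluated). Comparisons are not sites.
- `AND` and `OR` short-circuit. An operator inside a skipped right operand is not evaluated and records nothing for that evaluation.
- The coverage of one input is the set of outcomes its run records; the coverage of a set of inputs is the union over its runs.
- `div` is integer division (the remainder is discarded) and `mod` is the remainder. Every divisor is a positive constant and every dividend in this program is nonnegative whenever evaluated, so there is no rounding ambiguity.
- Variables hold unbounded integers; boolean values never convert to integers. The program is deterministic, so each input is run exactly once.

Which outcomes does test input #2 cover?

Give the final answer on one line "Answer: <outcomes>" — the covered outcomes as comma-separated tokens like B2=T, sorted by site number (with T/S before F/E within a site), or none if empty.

Tracing the run of input #2 (a=5, y=2):
  B1->F, B2->T, B4->E, B3->T
deduplicating events, the covered set is: B1=F, B2=T, B3=T, B4=E

Answer: B1=F, B2=T, B3=T, B4=E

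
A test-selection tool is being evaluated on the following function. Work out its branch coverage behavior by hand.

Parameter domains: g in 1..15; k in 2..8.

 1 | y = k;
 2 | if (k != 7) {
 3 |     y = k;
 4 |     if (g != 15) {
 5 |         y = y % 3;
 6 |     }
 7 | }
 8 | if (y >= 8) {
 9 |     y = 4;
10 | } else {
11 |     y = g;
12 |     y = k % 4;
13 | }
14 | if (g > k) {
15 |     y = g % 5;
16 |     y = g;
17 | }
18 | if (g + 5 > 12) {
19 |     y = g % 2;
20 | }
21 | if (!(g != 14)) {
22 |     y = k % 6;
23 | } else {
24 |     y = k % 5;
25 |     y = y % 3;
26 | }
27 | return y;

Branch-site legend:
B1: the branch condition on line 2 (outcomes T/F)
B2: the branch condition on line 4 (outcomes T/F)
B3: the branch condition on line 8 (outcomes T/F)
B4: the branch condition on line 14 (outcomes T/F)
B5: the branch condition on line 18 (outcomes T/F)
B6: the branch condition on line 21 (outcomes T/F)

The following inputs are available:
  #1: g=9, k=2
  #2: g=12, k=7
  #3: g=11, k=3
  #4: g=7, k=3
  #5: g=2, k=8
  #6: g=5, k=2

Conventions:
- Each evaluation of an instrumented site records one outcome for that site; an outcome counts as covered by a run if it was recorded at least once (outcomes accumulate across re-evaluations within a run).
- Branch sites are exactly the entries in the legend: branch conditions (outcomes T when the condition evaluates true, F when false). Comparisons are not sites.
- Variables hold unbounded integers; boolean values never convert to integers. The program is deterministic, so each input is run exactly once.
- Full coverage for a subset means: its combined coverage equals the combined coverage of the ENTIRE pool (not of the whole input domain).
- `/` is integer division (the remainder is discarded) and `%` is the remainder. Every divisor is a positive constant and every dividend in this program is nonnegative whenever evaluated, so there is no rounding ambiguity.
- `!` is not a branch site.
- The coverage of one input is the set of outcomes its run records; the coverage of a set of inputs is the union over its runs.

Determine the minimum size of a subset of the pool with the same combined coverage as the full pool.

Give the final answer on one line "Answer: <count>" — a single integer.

run #1 (g=9, k=2) runs B1->T, B2->T, B3->F, B4->T, B5->T, B6->F; records B1=T, B2=T, B3=F, B4=T, B5=T, B6=F
run #2 (g=12, k=7) runs B1->F, B3->F, B4->T, B5->T, B6->F; records B1=F, B3=F, B4=T, B5=T, B6=F
run #3 (g=11, k=3) runs B1->T, B2->T, B3->F, B4->T, B5->T, B6->F; records B1=T, B2=T, B3=F, B4=T, B5=T, B6=F
run #4 (g=7, k=3) runs B1->T, B2->T, B3->F, B4->T, B5->F, B6->F; records B1=T, B2=T, B3=F, B4=T, B5=F, B6=F
run #5 (g=2, k=8) runs B1->T, B2->T, B3->F, B4->F, B5->F, B6->F; records B1=T, B2=T, B3=F, B4=F, B5=F, B6=F
run #6 (g=5, k=2) runs B1->T, B2->T, B3->F, B4->T, B5->F, B6->F; records B1=T, B2=T, B3=F, B4=T, B5=F, B6=F
pool-wide coverage (9 outcomes): B1=T, B1=F, B2=T, B3=F, B4=T, B4=F, B5=T, B5=F, B6=F
no size-1 subset reaches all 9 outcomes (best union: 6/9)
at size 2, {2, 5} reaches all 9 outcomes; every lexicographically earlier size-2 subset fails

Answer: 2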